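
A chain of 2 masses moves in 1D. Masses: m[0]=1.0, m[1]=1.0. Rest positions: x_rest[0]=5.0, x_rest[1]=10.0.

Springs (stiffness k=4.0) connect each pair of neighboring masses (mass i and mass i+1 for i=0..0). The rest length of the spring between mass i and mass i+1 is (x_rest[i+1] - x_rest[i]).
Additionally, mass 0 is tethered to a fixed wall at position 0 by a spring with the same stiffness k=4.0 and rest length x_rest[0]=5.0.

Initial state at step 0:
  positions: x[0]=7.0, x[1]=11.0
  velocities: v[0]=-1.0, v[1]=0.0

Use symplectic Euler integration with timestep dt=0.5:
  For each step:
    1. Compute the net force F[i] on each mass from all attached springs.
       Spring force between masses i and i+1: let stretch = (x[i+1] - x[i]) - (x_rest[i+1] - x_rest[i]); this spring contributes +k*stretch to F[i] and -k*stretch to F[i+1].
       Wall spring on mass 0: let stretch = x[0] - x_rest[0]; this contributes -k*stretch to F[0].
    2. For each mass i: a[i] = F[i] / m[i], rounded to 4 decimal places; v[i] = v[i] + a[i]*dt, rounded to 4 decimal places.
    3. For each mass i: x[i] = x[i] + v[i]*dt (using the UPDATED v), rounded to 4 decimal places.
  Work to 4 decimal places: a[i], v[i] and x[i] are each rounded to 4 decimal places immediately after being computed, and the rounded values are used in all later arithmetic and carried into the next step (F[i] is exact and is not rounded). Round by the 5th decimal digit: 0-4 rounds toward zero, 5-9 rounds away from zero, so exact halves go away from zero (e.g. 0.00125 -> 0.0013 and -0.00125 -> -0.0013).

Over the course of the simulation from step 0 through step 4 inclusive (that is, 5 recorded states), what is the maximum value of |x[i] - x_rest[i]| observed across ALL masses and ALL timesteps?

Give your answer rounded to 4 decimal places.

Step 0: x=[7.0000 11.0000] v=[-1.0000 0.0000]
Step 1: x=[3.5000 12.0000] v=[-7.0000 2.0000]
Step 2: x=[5.0000 9.5000] v=[3.0000 -5.0000]
Step 3: x=[6.0000 7.5000] v=[2.0000 -4.0000]
Step 4: x=[2.5000 9.0000] v=[-7.0000 3.0000]
Max displacement = 2.5000

Answer: 2.5000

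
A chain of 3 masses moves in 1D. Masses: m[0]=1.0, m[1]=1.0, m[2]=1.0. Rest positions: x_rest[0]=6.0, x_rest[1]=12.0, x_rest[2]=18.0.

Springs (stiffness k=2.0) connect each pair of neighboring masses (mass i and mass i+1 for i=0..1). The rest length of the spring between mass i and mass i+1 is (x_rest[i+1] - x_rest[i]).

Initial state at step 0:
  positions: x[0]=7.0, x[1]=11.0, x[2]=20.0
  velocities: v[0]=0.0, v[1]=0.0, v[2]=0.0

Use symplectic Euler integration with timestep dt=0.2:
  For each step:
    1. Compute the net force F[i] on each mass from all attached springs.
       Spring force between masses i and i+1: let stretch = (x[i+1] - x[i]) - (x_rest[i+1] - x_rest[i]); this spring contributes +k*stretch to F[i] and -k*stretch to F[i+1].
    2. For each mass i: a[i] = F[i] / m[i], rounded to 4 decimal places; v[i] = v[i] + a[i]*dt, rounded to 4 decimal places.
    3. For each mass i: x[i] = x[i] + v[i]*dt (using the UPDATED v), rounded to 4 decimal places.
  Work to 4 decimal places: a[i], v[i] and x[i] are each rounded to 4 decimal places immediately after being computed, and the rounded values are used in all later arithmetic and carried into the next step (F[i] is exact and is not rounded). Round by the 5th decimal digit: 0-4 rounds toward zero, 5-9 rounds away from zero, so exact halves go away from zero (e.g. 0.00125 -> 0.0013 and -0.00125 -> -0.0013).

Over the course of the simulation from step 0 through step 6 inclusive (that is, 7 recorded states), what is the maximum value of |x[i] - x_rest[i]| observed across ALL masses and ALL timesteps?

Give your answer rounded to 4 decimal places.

Answer: 2.3807

Derivation:
Step 0: x=[7.0000 11.0000 20.0000] v=[0.0000 0.0000 0.0000]
Step 1: x=[6.8400 11.4000 19.7600] v=[-0.8000 2.0000 -1.2000]
Step 2: x=[6.5648 12.1040 19.3312] v=[-1.3760 3.5200 -2.1440]
Step 3: x=[6.2527 12.9430 18.8042] v=[-1.5603 4.1952 -2.6349]
Step 4: x=[5.9959 13.7157 18.2883] v=[-1.2842 3.8636 -2.5794]
Step 5: x=[5.8766 14.2366 17.8866] v=[-0.5963 2.6047 -2.0084]
Step 6: x=[5.9461 14.3807 17.6729] v=[0.3477 0.7207 -1.0684]
Max displacement = 2.3807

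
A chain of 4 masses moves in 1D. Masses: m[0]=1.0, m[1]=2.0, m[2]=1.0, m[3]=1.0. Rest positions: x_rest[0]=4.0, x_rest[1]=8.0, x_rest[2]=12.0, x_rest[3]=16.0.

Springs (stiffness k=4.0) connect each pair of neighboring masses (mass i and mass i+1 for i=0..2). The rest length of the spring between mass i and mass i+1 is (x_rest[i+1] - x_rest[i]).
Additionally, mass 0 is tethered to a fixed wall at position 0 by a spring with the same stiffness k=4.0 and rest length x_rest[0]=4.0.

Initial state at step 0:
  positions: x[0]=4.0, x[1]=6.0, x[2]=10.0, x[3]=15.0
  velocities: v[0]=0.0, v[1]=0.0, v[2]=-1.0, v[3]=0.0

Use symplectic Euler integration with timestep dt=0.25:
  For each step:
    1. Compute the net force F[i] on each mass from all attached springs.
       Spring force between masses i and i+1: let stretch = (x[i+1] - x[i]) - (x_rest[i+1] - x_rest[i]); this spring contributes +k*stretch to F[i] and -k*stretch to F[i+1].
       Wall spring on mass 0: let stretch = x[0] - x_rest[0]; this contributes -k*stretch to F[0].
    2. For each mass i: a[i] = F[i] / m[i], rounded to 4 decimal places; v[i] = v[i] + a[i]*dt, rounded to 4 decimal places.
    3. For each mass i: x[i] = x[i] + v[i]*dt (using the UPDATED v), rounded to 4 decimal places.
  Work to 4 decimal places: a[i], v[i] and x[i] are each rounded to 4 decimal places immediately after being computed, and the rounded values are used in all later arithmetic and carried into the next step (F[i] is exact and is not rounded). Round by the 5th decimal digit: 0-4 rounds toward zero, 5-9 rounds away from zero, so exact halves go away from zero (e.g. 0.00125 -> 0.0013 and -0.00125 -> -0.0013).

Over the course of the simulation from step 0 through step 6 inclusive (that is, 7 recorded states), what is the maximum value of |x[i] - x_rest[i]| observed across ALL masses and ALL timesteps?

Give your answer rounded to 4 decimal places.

Step 0: x=[4.0000 6.0000 10.0000 15.0000] v=[0.0000 0.0000 -1.0000 0.0000]
Step 1: x=[3.5000 6.2500 10.0000 14.7500] v=[-2.0000 1.0000 0.0000 -1.0000]
Step 2: x=[2.8125 6.6250 10.2500 14.3125] v=[-2.7500 1.5000 1.0000 -1.7500]
Step 3: x=[2.3750 6.9766 10.6094 13.8594] v=[-1.7500 1.4063 1.4375 -1.8125]
Step 4: x=[2.4942 7.2071 10.8731 13.5938] v=[0.4766 0.9219 1.0547 -1.0625]
Step 5: x=[3.1680 7.3067 10.9005 13.6480] v=[2.6953 0.3985 0.1094 0.2168]
Step 6: x=[4.0845 7.3382 10.7163 14.0153] v=[3.6660 0.1261 -0.7369 1.4693]
Max displacement = 2.4062

Answer: 2.4062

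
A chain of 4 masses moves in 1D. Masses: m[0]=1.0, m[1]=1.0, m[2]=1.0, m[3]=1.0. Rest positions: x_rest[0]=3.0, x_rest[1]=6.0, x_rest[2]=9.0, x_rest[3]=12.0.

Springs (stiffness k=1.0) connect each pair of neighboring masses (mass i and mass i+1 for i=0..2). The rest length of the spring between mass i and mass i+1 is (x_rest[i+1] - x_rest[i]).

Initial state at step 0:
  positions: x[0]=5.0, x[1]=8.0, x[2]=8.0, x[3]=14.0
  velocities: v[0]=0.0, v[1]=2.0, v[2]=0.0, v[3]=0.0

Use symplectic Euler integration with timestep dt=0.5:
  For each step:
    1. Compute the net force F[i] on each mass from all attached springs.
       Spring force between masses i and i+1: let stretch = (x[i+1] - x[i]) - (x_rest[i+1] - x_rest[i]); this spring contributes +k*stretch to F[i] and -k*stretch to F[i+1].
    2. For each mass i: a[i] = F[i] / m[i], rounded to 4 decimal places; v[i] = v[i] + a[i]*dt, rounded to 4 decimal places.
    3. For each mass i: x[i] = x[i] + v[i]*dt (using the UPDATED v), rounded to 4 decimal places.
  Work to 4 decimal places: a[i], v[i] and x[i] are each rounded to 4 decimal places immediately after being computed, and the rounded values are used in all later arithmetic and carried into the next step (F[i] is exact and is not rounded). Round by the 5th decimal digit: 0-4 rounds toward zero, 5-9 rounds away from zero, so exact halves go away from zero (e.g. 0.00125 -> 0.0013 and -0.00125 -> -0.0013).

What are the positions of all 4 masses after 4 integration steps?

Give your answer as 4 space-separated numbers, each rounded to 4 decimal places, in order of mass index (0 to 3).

Answer: 5.1095 8.4141 12.8673 12.6094

Derivation:
Step 0: x=[5.0000 8.0000 8.0000 14.0000] v=[0.0000 2.0000 0.0000 0.0000]
Step 1: x=[5.0000 8.2500 9.5000 13.2500] v=[0.0000 0.5000 3.0000 -1.5000]
Step 2: x=[5.0625 8.0000 11.6250 12.3125] v=[0.1250 -0.5000 4.2500 -1.8750]
Step 3: x=[5.1094 7.9219 13.0157 11.9531] v=[0.0938 -0.1563 2.7813 -0.7188]
Step 4: x=[5.1095 8.4141 12.8673 12.6094] v=[0.0001 0.9844 -0.2969 1.3125]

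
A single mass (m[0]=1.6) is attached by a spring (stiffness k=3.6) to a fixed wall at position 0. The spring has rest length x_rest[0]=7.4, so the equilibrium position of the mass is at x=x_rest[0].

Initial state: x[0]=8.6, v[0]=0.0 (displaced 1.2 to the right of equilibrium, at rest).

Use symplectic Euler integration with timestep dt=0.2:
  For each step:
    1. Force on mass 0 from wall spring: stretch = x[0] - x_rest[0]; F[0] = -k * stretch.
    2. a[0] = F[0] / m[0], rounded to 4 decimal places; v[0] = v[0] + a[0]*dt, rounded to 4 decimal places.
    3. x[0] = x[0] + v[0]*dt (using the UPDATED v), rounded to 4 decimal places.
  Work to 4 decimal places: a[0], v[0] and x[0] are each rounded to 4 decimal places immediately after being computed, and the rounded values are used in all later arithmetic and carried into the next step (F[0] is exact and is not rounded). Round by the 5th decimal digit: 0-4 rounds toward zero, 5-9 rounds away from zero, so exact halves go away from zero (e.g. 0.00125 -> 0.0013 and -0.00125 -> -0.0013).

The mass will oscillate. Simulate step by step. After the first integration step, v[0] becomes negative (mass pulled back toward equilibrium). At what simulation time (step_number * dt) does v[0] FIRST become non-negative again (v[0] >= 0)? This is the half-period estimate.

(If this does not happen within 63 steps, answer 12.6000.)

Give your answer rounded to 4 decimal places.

Answer: 2.2000

Derivation:
Step 0: x=[8.6000] v=[0.0000]
Step 1: x=[8.4920] v=[-0.5400]
Step 2: x=[8.2857] v=[-1.0314]
Step 3: x=[7.9997] v=[-1.4300]
Step 4: x=[7.6597] v=[-1.6999]
Step 5: x=[7.2963] v=[-1.8168]
Step 6: x=[6.9423] v=[-1.7701]
Step 7: x=[6.6295] v=[-1.5641]
Step 8: x=[6.3860] v=[-1.2174]
Step 9: x=[6.2338] v=[-0.7611]
Step 10: x=[6.1865] v=[-0.2363]
Step 11: x=[6.2485] v=[0.3098]
First v>=0 after going negative at step 11, time=2.2000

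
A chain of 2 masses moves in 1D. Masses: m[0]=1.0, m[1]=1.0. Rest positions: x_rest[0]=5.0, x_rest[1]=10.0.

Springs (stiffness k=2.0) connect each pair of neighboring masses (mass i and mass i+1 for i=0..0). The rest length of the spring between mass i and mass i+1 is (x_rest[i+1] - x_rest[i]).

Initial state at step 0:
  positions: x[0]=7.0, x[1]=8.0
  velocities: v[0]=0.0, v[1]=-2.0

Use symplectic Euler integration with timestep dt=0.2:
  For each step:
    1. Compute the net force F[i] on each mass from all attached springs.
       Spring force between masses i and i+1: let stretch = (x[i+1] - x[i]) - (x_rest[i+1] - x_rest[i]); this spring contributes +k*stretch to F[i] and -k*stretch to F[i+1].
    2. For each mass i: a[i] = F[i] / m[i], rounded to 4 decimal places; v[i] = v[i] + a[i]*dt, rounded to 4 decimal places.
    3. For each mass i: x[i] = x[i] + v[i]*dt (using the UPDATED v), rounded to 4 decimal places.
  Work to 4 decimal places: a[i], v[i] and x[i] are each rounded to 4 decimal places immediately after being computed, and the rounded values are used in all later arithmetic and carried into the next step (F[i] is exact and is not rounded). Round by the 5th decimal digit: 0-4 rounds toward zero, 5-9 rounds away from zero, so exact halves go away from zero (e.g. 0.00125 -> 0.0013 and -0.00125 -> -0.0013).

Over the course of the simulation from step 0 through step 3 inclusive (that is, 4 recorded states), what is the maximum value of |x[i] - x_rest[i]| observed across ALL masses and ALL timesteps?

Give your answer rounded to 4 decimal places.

Answer: 2.0800

Derivation:
Step 0: x=[7.0000 8.0000] v=[0.0000 -2.0000]
Step 1: x=[6.6800 7.9200] v=[-1.6000 -0.4000]
Step 2: x=[6.0592 8.1408] v=[-3.1040 1.1040]
Step 3: x=[5.2049 8.5951] v=[-4.2714 2.2714]
Max displacement = 2.0800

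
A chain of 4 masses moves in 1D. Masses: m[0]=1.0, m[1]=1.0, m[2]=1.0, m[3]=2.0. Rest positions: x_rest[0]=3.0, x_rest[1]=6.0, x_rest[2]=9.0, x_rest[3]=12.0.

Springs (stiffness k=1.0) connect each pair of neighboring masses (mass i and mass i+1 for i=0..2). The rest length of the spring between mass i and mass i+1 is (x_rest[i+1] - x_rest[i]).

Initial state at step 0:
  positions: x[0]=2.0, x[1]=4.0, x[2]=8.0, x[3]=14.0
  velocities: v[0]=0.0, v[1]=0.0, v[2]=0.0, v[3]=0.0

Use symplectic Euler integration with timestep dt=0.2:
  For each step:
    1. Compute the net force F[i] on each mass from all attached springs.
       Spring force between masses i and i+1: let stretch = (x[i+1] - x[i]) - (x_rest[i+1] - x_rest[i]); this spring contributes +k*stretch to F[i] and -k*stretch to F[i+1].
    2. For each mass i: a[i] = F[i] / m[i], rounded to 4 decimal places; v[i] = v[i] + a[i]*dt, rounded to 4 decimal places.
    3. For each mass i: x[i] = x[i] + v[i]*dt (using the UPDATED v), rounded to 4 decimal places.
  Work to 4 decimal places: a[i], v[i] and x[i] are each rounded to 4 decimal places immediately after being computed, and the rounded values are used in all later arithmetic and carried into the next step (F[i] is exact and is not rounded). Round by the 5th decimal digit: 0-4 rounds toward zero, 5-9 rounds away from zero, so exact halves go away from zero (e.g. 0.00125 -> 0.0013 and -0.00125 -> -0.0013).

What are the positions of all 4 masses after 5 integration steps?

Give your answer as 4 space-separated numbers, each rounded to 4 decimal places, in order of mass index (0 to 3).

Step 0: x=[2.0000 4.0000 8.0000 14.0000] v=[0.0000 0.0000 0.0000 0.0000]
Step 1: x=[1.9600 4.0800 8.0800 13.9400] v=[-0.2000 0.4000 0.4000 -0.3000]
Step 2: x=[1.8848 4.2352 8.2344 13.8228] v=[-0.3760 0.7760 0.7720 -0.5860]
Step 3: x=[1.7836 4.4564 8.4524 13.6538] v=[-0.5059 1.1058 1.0898 -0.8448]
Step 4: x=[1.6693 4.7305 8.7186 13.4408] v=[-0.5713 1.3704 1.3309 -1.0649]
Step 5: x=[1.5575 5.0417 9.0141 13.1934] v=[-0.5591 1.5558 1.4777 -1.2371]

Answer: 1.5575 5.0417 9.0141 13.1934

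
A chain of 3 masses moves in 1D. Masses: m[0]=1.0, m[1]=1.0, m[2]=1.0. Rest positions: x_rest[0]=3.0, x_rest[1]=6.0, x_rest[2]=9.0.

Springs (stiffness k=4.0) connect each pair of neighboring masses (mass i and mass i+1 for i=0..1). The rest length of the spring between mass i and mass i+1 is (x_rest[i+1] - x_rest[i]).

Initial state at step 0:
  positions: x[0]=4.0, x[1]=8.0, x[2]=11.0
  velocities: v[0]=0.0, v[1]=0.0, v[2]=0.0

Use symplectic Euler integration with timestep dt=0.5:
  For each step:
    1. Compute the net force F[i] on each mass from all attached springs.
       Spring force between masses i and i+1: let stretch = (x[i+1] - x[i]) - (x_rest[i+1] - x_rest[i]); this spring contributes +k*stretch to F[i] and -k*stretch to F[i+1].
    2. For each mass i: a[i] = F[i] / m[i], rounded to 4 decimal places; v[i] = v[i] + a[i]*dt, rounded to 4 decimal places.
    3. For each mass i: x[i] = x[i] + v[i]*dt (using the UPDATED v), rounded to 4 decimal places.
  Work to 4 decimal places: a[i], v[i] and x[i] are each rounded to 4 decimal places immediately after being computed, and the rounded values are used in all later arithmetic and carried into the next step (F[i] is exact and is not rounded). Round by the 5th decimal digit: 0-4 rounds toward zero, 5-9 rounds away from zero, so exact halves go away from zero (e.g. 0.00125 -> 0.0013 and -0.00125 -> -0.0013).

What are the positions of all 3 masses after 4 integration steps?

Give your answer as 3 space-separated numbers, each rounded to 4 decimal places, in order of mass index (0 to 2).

Answer: 5.0000 7.0000 11.0000

Derivation:
Step 0: x=[4.0000 8.0000 11.0000] v=[0.0000 0.0000 0.0000]
Step 1: x=[5.0000 7.0000 11.0000] v=[2.0000 -2.0000 0.0000]
Step 2: x=[5.0000 8.0000 10.0000] v=[0.0000 2.0000 -2.0000]
Step 3: x=[5.0000 8.0000 10.0000] v=[0.0000 0.0000 0.0000]
Step 4: x=[5.0000 7.0000 11.0000] v=[0.0000 -2.0000 2.0000]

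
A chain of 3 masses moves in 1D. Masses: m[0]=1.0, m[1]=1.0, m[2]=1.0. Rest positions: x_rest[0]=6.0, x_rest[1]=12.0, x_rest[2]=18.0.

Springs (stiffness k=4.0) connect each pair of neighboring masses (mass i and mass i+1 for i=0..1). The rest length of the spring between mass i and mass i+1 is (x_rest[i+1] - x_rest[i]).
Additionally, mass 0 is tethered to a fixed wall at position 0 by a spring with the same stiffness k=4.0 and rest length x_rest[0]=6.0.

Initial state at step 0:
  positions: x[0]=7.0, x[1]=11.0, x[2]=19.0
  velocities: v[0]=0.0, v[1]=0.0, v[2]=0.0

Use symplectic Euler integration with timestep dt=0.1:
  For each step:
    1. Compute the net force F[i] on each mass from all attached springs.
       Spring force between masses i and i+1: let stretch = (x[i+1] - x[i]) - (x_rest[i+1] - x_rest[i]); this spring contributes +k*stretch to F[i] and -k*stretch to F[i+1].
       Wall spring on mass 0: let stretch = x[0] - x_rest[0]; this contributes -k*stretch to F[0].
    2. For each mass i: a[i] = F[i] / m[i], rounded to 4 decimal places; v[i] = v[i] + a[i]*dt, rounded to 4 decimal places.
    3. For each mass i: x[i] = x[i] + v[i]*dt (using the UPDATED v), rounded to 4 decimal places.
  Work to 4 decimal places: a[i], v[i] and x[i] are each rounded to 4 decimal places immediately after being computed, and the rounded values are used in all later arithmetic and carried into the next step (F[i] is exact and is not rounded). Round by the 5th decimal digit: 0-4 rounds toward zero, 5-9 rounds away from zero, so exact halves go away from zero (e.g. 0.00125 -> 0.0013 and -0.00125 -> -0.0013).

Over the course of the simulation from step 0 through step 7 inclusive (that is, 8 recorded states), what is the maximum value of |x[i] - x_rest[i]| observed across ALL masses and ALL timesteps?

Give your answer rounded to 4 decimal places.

Step 0: x=[7.0000 11.0000 19.0000] v=[0.0000 0.0000 0.0000]
Step 1: x=[6.8800 11.1600 18.9200] v=[-1.2000 1.6000 -0.8000]
Step 2: x=[6.6560 11.4592 18.7696] v=[-2.2400 2.9920 -1.5040]
Step 3: x=[6.3579 11.8587 18.5668] v=[-2.9811 3.9949 -2.0282]
Step 4: x=[6.0255 12.3065 18.3357] v=[-3.3239 4.4778 -2.3114]
Step 5: x=[5.7033 12.7442 18.1034] v=[-3.2217 4.3771 -2.3231]
Step 6: x=[5.4346 13.1146 17.8967] v=[-2.6867 3.7044 -2.0668]
Step 7: x=[5.2558 13.3691 17.7387] v=[-1.7885 2.5452 -1.5796]
Max displacement = 1.3691

Answer: 1.3691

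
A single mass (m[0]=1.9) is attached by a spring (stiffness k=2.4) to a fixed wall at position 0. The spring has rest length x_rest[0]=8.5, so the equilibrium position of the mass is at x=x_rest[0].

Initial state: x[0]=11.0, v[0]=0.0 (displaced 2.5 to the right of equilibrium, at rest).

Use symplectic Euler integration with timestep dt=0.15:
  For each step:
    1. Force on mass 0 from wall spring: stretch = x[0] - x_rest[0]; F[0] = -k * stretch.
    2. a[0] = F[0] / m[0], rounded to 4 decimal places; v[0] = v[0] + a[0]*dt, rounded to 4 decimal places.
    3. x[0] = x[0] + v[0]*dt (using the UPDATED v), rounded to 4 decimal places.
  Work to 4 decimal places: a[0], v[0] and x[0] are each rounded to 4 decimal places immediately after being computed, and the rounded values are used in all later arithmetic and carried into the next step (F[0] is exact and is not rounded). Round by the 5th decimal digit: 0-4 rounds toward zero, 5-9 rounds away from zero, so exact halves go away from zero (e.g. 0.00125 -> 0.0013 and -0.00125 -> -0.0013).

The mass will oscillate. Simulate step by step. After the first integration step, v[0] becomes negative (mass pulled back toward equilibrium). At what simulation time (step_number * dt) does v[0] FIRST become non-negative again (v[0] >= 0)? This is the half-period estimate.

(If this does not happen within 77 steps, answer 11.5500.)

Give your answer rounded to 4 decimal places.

Step 0: x=[11.0000] v=[0.0000]
Step 1: x=[10.9289] v=[-0.4737]
Step 2: x=[10.7888] v=[-0.9339]
Step 3: x=[10.5837] v=[-1.3676]
Step 4: x=[10.3193] v=[-1.7624]
Step 5: x=[10.0032] v=[-2.1071]
Step 6: x=[9.6444] v=[-2.3919]
Step 7: x=[9.2531] v=[-2.6087]
Step 8: x=[8.8404] v=[-2.7514]
Step 9: x=[8.4180] v=[-2.8159]
Step 10: x=[7.9979] v=[-2.8004]
Step 11: x=[7.5921] v=[-2.7053]
Step 12: x=[7.2121] v=[-2.5333]
Step 13: x=[6.8687] v=[-2.2893]
Step 14: x=[6.5717] v=[-1.9802]
Step 15: x=[6.3295] v=[-1.6148]
Step 16: x=[6.1490] v=[-1.2035]
Step 17: x=[6.0353] v=[-0.7580]
Step 18: x=[5.9917] v=[-0.2910]
Step 19: x=[6.0193] v=[0.1843]
First v>=0 after going negative at step 19, time=2.8500

Answer: 2.8500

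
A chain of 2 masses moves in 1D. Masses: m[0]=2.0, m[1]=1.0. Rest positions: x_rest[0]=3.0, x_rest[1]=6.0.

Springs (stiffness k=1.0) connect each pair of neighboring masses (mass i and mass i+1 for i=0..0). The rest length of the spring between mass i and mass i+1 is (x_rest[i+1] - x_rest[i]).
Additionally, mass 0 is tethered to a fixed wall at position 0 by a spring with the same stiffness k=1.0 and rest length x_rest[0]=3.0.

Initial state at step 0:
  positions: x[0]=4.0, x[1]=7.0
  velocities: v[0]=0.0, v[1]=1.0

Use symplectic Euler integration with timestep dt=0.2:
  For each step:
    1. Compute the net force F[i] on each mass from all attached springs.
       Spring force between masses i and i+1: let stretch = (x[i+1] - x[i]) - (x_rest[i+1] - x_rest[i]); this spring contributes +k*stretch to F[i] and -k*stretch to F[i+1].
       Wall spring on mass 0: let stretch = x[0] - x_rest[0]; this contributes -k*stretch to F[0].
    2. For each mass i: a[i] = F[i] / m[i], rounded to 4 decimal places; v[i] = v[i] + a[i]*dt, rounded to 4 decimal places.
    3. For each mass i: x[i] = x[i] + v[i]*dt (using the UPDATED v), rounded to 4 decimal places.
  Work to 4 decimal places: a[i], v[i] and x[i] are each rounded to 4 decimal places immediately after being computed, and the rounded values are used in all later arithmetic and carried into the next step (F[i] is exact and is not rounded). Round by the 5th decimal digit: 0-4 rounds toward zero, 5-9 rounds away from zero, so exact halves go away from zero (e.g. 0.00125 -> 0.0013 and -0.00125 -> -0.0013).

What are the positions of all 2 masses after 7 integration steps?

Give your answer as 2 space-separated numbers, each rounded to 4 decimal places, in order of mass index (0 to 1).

Step 0: x=[4.0000 7.0000] v=[0.0000 1.0000]
Step 1: x=[3.9800 7.2000] v=[-0.1000 1.0000]
Step 2: x=[3.9448 7.3912] v=[-0.1760 0.9560]
Step 3: x=[3.8996 7.5645] v=[-0.2258 0.8667]
Step 4: x=[3.8497 7.7112] v=[-0.2493 0.7337]
Step 5: x=[3.8001 7.8235] v=[-0.2481 0.5614]
Step 6: x=[3.7549 7.8948] v=[-0.2258 0.3567]
Step 7: x=[3.7174 7.9205] v=[-0.1873 0.1287]

Answer: 3.7174 7.9205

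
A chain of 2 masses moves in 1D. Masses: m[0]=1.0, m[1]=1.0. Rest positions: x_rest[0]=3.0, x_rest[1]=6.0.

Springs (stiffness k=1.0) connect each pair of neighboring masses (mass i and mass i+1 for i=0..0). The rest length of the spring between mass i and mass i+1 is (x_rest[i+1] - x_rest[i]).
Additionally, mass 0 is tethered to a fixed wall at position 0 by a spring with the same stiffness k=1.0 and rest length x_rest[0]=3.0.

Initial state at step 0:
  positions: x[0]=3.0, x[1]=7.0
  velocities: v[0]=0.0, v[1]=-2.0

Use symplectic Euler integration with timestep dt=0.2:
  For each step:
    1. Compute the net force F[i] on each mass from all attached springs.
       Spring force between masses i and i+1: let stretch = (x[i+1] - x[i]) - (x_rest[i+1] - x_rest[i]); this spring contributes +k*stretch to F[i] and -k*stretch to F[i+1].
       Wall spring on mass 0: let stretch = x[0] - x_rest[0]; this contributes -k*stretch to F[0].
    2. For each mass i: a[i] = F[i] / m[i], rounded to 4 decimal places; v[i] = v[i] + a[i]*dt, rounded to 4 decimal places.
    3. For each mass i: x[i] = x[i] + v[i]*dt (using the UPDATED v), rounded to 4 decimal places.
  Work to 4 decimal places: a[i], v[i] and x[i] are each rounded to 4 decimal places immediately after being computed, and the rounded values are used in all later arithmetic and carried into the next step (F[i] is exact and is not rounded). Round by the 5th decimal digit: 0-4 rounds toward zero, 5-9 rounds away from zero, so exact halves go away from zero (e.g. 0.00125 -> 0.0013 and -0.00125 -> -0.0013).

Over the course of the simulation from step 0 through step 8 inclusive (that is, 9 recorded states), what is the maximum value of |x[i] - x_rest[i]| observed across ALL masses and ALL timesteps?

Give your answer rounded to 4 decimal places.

Answer: 2.0396

Derivation:
Step 0: x=[3.0000 7.0000] v=[0.0000 -2.0000]
Step 1: x=[3.0400 6.5600] v=[0.2000 -2.2000]
Step 2: x=[3.0992 6.0992] v=[0.2960 -2.3040]
Step 3: x=[3.1544 5.6384] v=[0.2762 -2.3040]
Step 4: x=[3.1828 5.1982] v=[0.1421 -2.2008]
Step 5: x=[3.1645 4.7974] v=[-0.0914 -2.0039]
Step 6: x=[3.0850 4.4513] v=[-0.3977 -1.7305]
Step 7: x=[2.9367 4.1705] v=[-0.7414 -1.4038]
Step 8: x=[2.7203 3.9604] v=[-1.0820 -1.0506]
Max displacement = 2.0396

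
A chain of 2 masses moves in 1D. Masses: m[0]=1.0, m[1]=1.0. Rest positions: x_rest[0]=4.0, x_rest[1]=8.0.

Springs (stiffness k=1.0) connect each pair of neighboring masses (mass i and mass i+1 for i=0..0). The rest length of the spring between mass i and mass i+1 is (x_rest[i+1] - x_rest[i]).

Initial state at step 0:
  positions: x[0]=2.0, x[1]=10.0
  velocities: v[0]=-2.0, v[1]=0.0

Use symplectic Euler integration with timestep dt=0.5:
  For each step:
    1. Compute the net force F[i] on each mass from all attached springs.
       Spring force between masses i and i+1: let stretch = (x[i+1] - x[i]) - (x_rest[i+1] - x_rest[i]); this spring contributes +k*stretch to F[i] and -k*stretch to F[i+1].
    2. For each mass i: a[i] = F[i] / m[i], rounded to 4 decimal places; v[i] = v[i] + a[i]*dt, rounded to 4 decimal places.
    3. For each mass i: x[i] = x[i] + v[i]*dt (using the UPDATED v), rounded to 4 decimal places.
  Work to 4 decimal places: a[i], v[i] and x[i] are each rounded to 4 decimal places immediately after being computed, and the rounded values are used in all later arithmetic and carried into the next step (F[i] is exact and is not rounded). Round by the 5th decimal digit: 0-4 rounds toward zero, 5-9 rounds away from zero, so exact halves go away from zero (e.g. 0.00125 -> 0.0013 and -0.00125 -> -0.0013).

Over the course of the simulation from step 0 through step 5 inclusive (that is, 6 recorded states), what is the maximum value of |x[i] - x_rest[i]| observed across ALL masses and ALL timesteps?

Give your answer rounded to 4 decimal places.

Step 0: x=[2.0000 10.0000] v=[-2.0000 0.0000]
Step 1: x=[2.0000 9.0000] v=[0.0000 -2.0000]
Step 2: x=[2.7500 7.2500] v=[1.5000 -3.5000]
Step 3: x=[3.6250 5.3750] v=[1.7500 -3.7500]
Step 4: x=[3.9375 4.0625] v=[0.6250 -2.6250]
Step 5: x=[3.2813 3.7188] v=[-1.3125 -0.6875]
Max displacement = 4.2812

Answer: 4.2812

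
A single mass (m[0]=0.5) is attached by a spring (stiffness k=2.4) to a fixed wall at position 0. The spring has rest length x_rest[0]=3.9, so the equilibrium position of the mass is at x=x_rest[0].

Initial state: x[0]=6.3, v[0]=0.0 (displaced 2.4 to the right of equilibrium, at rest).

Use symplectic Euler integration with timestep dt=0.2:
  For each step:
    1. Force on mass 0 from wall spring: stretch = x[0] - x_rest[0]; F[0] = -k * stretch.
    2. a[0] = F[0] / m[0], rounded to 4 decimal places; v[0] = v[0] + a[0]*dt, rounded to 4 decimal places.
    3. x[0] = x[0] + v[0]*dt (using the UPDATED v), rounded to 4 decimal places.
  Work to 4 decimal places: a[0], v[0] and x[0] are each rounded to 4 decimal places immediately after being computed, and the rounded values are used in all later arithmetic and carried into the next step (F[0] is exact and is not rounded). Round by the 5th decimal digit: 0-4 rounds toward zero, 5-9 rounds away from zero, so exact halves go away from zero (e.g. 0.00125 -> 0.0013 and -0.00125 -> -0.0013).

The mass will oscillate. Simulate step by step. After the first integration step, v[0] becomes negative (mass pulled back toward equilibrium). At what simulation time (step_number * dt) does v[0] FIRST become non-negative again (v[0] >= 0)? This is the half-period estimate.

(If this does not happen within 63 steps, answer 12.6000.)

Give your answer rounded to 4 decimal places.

Answer: 1.6000

Derivation:
Step 0: x=[6.3000] v=[0.0000]
Step 1: x=[5.8392] v=[-2.3040]
Step 2: x=[5.0061] v=[-4.1656]
Step 3: x=[3.9606] v=[-5.2275]
Step 4: x=[2.9035] v=[-5.2857]
Step 5: x=[2.0377] v=[-4.3291]
Step 6: x=[1.5294] v=[-2.5413]
Step 7: x=[1.4763] v=[-0.2655]
Step 8: x=[1.8886] v=[2.0613]
First v>=0 after going negative at step 8, time=1.6000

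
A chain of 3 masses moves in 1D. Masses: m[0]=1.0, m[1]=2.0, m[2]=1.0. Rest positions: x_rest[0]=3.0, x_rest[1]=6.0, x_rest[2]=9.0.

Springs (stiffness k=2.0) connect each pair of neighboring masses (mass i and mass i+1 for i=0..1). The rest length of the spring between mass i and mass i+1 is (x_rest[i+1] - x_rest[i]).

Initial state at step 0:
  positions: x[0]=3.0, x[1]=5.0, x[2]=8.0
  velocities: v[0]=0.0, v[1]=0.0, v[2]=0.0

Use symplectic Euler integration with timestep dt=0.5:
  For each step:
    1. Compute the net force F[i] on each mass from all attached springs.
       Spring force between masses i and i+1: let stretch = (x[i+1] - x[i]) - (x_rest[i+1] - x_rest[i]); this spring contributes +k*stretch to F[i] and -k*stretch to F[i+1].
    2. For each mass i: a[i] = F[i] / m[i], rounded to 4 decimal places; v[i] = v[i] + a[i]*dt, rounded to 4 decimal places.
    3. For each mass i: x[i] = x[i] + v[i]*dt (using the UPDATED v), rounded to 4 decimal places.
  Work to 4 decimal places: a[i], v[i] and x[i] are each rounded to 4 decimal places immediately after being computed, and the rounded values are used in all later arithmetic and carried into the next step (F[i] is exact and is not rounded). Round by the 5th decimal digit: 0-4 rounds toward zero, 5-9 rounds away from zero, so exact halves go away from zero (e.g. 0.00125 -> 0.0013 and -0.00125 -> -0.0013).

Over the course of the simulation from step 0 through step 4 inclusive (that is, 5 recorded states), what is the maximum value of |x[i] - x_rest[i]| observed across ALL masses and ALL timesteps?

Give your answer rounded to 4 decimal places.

Answer: 1.4375

Derivation:
Step 0: x=[3.0000 5.0000 8.0000] v=[0.0000 0.0000 0.0000]
Step 1: x=[2.5000 5.2500 8.0000] v=[-1.0000 0.5000 0.0000]
Step 2: x=[1.8750 5.5000 8.1250] v=[-1.2500 0.5000 0.2500]
Step 3: x=[1.5625 5.5000 8.4375] v=[-0.6250 0.0000 0.6250]
Step 4: x=[1.7188 5.2500 8.7813] v=[0.3125 -0.5000 0.6875]
Max displacement = 1.4375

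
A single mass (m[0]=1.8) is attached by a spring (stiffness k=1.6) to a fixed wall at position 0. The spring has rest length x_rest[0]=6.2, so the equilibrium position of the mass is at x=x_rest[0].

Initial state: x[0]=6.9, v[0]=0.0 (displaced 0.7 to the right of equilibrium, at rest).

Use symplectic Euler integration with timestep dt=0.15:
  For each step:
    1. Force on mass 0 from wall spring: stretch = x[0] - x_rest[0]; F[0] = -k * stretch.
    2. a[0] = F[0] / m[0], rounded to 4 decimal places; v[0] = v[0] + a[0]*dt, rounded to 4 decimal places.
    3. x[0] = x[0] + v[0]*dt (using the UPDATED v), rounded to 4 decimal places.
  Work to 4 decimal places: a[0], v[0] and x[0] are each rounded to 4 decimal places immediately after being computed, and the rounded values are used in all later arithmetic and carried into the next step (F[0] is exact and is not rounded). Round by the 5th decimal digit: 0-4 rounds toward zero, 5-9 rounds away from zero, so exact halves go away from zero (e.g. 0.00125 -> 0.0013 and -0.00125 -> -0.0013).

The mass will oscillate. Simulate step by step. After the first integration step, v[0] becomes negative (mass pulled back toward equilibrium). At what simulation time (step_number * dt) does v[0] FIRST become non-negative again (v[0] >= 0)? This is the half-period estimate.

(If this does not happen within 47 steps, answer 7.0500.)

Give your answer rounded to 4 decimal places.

Step 0: x=[6.9000] v=[0.0000]
Step 1: x=[6.8860] v=[-0.0933]
Step 2: x=[6.8583] v=[-0.1848]
Step 3: x=[6.8174] v=[-0.2726]
Step 4: x=[6.7642] v=[-0.3549]
Step 5: x=[6.6997] v=[-0.4301]
Step 6: x=[6.6252] v=[-0.4967]
Step 7: x=[6.5422] v=[-0.5534]
Step 8: x=[6.4524] v=[-0.5990]
Step 9: x=[6.3575] v=[-0.6327]
Step 10: x=[6.2594] v=[-0.6537]
Step 11: x=[6.1602] v=[-0.6616]
Step 12: x=[6.0618] v=[-0.6563]
Step 13: x=[5.9661] v=[-0.6379]
Step 14: x=[5.8751] v=[-0.6067]
Step 15: x=[5.7906] v=[-0.5634]
Step 16: x=[5.7143] v=[-0.5088]
Step 17: x=[5.6477] v=[-0.4440]
Step 18: x=[5.5921] v=[-0.3704]
Step 19: x=[5.5487] v=[-0.2893]
Step 20: x=[5.5183] v=[-0.2025]
Step 21: x=[5.5016] v=[-0.1116]
Step 22: x=[5.4988] v=[-0.0185]
Step 23: x=[5.5101] v=[0.0750]
First v>=0 after going negative at step 23, time=3.4500

Answer: 3.4500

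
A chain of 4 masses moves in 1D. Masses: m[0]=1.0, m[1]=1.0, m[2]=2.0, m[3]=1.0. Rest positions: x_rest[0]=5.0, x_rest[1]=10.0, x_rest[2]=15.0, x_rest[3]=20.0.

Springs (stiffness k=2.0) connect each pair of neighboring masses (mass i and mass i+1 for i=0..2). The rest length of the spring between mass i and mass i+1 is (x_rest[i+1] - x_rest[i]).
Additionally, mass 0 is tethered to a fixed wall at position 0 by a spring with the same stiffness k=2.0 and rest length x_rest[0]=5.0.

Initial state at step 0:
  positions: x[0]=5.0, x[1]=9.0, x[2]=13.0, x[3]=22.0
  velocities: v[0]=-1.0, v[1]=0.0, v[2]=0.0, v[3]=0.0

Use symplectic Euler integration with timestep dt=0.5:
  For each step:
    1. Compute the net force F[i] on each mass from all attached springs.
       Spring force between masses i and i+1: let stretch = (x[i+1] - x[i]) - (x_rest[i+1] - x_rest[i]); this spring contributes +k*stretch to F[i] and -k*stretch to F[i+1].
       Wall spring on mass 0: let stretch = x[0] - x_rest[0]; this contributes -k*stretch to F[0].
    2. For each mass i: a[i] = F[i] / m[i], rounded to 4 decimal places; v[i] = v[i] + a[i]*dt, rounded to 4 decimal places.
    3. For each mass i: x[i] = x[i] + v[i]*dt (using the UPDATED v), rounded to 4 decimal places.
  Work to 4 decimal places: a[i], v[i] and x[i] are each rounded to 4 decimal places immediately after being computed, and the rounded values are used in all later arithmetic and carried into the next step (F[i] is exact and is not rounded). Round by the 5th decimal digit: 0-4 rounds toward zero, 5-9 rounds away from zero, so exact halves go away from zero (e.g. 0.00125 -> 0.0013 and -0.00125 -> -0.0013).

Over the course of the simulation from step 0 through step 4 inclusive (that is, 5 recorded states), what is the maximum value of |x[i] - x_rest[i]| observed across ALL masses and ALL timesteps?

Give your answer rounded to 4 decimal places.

Step 0: x=[5.0000 9.0000 13.0000 22.0000] v=[-1.0000 0.0000 0.0000 0.0000]
Step 1: x=[4.0000 9.0000 14.2500 20.0000] v=[-2.0000 0.0000 2.5000 -4.0000]
Step 2: x=[3.5000 9.1250 15.6250 17.6250] v=[-1.0000 0.2500 2.7500 -4.7500]
Step 3: x=[4.0625 9.6875 15.8750 16.7500] v=[1.1250 1.1250 0.5000 -1.7500]
Step 4: x=[5.4063 10.5313 14.7969 17.9375] v=[2.6875 1.6875 -2.1563 2.3750]
Max displacement = 3.2500

Answer: 3.2500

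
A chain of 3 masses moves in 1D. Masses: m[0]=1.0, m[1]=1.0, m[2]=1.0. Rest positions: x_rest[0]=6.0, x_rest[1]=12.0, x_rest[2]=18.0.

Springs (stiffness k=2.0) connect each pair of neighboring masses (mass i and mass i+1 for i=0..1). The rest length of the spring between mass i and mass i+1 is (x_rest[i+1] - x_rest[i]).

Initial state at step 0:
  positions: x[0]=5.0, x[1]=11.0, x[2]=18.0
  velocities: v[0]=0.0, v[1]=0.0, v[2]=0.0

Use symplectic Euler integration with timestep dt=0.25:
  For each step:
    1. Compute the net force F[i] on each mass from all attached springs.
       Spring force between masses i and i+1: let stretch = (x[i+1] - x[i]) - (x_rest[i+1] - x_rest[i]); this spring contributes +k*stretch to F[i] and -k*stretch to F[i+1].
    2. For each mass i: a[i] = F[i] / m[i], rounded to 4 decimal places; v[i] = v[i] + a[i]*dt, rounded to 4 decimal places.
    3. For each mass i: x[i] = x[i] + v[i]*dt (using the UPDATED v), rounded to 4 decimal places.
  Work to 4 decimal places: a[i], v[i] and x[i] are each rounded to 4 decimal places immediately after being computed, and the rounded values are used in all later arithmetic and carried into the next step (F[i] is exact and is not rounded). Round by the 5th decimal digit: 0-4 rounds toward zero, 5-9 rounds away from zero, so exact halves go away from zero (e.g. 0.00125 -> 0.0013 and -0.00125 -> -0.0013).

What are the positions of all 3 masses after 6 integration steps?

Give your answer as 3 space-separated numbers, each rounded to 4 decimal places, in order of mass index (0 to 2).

Answer: 5.5675 11.5501 16.8827

Derivation:
Step 0: x=[5.0000 11.0000 18.0000] v=[0.0000 0.0000 0.0000]
Step 1: x=[5.0000 11.1250 17.8750] v=[0.0000 0.5000 -0.5000]
Step 2: x=[5.0156 11.3281 17.6563] v=[0.0625 0.8125 -0.8750]
Step 3: x=[5.0703 11.5332 17.3965] v=[0.2188 0.8204 -1.0391]
Step 4: x=[5.1829 11.6634 17.1538] v=[0.4503 0.5206 -0.9708]
Step 5: x=[5.3556 11.6698 16.9748] v=[0.6906 0.0256 -0.7160]
Step 6: x=[5.5675 11.5501 16.8827] v=[0.8477 -0.4790 -0.3685]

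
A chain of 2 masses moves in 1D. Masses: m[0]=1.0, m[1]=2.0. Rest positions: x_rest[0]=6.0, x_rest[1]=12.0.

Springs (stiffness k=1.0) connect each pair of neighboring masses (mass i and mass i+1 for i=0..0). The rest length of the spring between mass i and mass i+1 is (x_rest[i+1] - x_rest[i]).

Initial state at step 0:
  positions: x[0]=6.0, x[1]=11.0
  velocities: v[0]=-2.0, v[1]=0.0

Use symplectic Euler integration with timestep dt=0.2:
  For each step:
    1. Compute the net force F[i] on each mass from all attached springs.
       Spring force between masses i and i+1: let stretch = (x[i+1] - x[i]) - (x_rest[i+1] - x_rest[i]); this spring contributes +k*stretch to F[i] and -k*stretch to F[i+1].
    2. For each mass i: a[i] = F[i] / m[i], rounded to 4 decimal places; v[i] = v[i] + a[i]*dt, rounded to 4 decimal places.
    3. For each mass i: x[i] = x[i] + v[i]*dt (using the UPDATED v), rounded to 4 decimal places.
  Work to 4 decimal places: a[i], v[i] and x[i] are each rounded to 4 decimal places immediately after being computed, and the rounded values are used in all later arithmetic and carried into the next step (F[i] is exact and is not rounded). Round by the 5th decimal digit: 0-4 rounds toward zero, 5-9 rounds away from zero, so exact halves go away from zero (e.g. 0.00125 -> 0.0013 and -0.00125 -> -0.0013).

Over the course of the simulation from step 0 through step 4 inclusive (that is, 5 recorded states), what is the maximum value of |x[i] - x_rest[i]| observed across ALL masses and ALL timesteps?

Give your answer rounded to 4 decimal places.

Step 0: x=[6.0000 11.0000] v=[-2.0000 0.0000]
Step 1: x=[5.5600 11.0200] v=[-2.2000 0.1000]
Step 2: x=[5.0984 11.0508] v=[-2.3080 0.1540]
Step 3: x=[4.6349 11.0826] v=[-2.3175 0.1588]
Step 4: x=[4.1893 11.1054] v=[-2.2280 0.1140]
Max displacement = 1.8107

Answer: 1.8107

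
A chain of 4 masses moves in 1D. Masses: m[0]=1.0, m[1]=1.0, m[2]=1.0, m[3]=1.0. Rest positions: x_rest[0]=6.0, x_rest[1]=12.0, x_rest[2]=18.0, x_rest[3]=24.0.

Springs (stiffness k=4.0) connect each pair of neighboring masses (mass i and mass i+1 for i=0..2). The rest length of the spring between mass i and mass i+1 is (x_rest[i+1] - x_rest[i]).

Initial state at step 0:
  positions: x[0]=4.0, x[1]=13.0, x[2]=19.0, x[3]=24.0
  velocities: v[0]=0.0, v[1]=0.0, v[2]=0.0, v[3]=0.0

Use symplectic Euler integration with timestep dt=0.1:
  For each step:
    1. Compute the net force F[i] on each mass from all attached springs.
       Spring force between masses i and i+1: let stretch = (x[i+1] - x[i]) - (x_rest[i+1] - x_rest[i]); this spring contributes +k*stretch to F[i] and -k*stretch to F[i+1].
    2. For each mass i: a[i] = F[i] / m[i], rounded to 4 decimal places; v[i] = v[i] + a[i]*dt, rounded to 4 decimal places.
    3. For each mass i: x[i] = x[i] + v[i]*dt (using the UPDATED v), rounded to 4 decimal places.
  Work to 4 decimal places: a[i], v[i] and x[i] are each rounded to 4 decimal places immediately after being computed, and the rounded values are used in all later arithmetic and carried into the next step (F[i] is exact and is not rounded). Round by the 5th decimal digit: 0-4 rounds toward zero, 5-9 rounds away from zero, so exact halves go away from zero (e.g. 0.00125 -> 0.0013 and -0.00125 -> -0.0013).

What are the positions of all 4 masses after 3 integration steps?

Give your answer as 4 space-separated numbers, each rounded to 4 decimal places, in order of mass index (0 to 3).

Step 0: x=[4.0000 13.0000 19.0000 24.0000] v=[0.0000 0.0000 0.0000 0.0000]
Step 1: x=[4.1200 12.8800 18.9600 24.0400] v=[1.2000 -1.2000 -0.4000 0.4000]
Step 2: x=[4.3504 12.6528 18.8800 24.1168] v=[2.3040 -2.2720 -0.8000 0.7680]
Step 3: x=[4.6729 12.3426 18.7604 24.2241] v=[3.2250 -3.1021 -1.1962 1.0733]

Answer: 4.6729 12.3426 18.7604 24.2241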